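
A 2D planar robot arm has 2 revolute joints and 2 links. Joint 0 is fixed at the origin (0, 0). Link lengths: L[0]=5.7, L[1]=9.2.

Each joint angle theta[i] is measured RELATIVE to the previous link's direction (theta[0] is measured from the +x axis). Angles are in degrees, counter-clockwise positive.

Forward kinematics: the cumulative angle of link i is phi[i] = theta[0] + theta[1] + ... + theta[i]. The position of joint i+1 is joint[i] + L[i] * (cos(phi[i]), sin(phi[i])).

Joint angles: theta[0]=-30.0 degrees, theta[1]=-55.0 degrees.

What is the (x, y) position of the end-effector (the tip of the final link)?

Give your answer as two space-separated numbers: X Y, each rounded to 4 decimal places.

joint[0] = (0.0000, 0.0000)  (base)
link 0: phi[0] = -30 = -30 deg
  cos(-30 deg) = 0.8660, sin(-30 deg) = -0.5000
  joint[1] = (0.0000, 0.0000) + 5.7 * (0.8660, -0.5000) = (0.0000 + 4.9363, 0.0000 + -2.8500) = (4.9363, -2.8500)
link 1: phi[1] = -30 + -55 = -85 deg
  cos(-85 deg) = 0.0872, sin(-85 deg) = -0.9962
  joint[2] = (4.9363, -2.8500) + 9.2 * (0.0872, -0.9962) = (4.9363 + 0.8018, -2.8500 + -9.1650) = (5.7382, -12.0150)
End effector: (5.7382, -12.0150)

Answer: 5.7382 -12.0150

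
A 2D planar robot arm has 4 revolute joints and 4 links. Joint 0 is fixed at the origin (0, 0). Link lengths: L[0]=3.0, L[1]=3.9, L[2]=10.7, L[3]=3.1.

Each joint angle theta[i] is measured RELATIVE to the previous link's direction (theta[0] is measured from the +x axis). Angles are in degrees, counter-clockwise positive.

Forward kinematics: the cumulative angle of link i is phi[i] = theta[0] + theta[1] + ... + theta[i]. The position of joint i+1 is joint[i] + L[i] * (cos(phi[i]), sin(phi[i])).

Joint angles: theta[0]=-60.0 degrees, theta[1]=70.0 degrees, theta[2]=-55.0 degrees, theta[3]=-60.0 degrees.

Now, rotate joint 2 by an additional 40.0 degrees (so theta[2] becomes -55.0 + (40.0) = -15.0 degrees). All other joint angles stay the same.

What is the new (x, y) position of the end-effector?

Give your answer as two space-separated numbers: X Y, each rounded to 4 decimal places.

Answer: 17.3102 -5.6630

Derivation:
joint[0] = (0.0000, 0.0000)  (base)
link 0: phi[0] = -60 = -60 deg
  cos(-60 deg) = 0.5000, sin(-60 deg) = -0.8660
  joint[1] = (0.0000, 0.0000) + 3 * (0.5000, -0.8660) = (0.0000 + 1.5000, 0.0000 + -2.5981) = (1.5000, -2.5981)
link 1: phi[1] = -60 + 70 = 10 deg
  cos(10 deg) = 0.9848, sin(10 deg) = 0.1736
  joint[2] = (1.5000, -2.5981) + 3.9 * (0.9848, 0.1736) = (1.5000 + 3.8408, -2.5981 + 0.6772) = (5.3408, -1.9208)
link 2: phi[2] = -60 + 70 + -15 = -5 deg
  cos(-5 deg) = 0.9962, sin(-5 deg) = -0.0872
  joint[3] = (5.3408, -1.9208) + 10.7 * (0.9962, -0.0872) = (5.3408 + 10.6593, -1.9208 + -0.9326) = (16.0000, -2.8534)
link 3: phi[3] = -60 + 70 + -15 + -60 = -65 deg
  cos(-65 deg) = 0.4226, sin(-65 deg) = -0.9063
  joint[4] = (16.0000, -2.8534) + 3.1 * (0.4226, -0.9063) = (16.0000 + 1.3101, -2.8534 + -2.8096) = (17.3102, -5.6630)
End effector: (17.3102, -5.6630)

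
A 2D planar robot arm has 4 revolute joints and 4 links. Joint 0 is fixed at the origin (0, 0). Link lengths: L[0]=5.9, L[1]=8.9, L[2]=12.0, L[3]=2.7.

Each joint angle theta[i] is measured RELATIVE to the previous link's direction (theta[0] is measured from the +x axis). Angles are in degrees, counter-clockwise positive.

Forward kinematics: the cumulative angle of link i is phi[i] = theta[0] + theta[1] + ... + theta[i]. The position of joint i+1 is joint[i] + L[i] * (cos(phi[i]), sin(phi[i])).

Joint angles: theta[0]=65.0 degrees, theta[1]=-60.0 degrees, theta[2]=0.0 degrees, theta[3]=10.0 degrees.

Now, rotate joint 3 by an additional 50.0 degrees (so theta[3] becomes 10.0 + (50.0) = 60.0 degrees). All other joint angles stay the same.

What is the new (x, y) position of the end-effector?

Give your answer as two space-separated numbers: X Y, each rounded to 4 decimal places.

joint[0] = (0.0000, 0.0000)  (base)
link 0: phi[0] = 65 = 65 deg
  cos(65 deg) = 0.4226, sin(65 deg) = 0.9063
  joint[1] = (0.0000, 0.0000) + 5.9 * (0.4226, 0.9063) = (0.0000 + 2.4934, 0.0000 + 5.3472) = (2.4934, 5.3472)
link 1: phi[1] = 65 + -60 = 5 deg
  cos(5 deg) = 0.9962, sin(5 deg) = 0.0872
  joint[2] = (2.4934, 5.3472) + 8.9 * (0.9962, 0.0872) = (2.4934 + 8.8661, 5.3472 + 0.7757) = (11.3596, 6.1229)
link 2: phi[2] = 65 + -60 + 0 = 5 deg
  cos(5 deg) = 0.9962, sin(5 deg) = 0.0872
  joint[3] = (11.3596, 6.1229) + 12 * (0.9962, 0.0872) = (11.3596 + 11.9543, 6.1229 + 1.0459) = (23.3139, 7.1688)
link 3: phi[3] = 65 + -60 + 0 + 60 = 65 deg
  cos(65 deg) = 0.4226, sin(65 deg) = 0.9063
  joint[4] = (23.3139, 7.1688) + 2.7 * (0.4226, 0.9063) = (23.3139 + 1.1411, 7.1688 + 2.4470) = (24.4550, 9.6158)
End effector: (24.4550, 9.6158)

Answer: 24.4550 9.6158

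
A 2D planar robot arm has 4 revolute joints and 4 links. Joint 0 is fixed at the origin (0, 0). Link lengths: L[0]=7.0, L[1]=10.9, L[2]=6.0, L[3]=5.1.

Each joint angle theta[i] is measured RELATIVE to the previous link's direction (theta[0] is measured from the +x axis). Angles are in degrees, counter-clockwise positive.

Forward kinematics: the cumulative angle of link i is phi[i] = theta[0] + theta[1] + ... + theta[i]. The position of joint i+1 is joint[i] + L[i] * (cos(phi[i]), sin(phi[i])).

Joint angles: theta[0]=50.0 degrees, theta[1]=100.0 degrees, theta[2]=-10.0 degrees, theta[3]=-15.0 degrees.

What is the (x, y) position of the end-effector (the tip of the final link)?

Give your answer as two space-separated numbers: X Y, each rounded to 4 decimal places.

Answer: -12.4617 18.8467

Derivation:
joint[0] = (0.0000, 0.0000)  (base)
link 0: phi[0] = 50 = 50 deg
  cos(50 deg) = 0.6428, sin(50 deg) = 0.7660
  joint[1] = (0.0000, 0.0000) + 7 * (0.6428, 0.7660) = (0.0000 + 4.4995, 0.0000 + 5.3623) = (4.4995, 5.3623)
link 1: phi[1] = 50 + 100 = 150 deg
  cos(150 deg) = -0.8660, sin(150 deg) = 0.5000
  joint[2] = (4.4995, 5.3623) + 10.9 * (-0.8660, 0.5000) = (4.4995 + -9.4397, 5.3623 + 5.4500) = (-4.9402, 10.8123)
link 2: phi[2] = 50 + 100 + -10 = 140 deg
  cos(140 deg) = -0.7660, sin(140 deg) = 0.6428
  joint[3] = (-4.9402, 10.8123) + 6 * (-0.7660, 0.6428) = (-4.9402 + -4.5963, 10.8123 + 3.8567) = (-9.5364, 14.6690)
link 3: phi[3] = 50 + 100 + -10 + -15 = 125 deg
  cos(125 deg) = -0.5736, sin(125 deg) = 0.8192
  joint[4] = (-9.5364, 14.6690) + 5.1 * (-0.5736, 0.8192) = (-9.5364 + -2.9252, 14.6690 + 4.1777) = (-12.4617, 18.8467)
End effector: (-12.4617, 18.8467)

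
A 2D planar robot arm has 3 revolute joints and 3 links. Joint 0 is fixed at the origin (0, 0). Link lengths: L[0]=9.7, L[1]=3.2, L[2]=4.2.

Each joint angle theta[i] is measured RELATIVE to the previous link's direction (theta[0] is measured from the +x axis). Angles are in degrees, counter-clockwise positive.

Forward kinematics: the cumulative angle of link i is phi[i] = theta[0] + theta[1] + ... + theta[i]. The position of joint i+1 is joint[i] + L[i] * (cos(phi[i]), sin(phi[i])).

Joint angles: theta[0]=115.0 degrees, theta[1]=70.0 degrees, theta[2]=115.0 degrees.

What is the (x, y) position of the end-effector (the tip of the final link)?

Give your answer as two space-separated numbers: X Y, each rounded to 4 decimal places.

joint[0] = (0.0000, 0.0000)  (base)
link 0: phi[0] = 115 = 115 deg
  cos(115 deg) = -0.4226, sin(115 deg) = 0.9063
  joint[1] = (0.0000, 0.0000) + 9.7 * (-0.4226, 0.9063) = (0.0000 + -4.0994, 0.0000 + 8.7912) = (-4.0994, 8.7912)
link 1: phi[1] = 115 + 70 = 185 deg
  cos(185 deg) = -0.9962, sin(185 deg) = -0.0872
  joint[2] = (-4.0994, 8.7912) + 3.2 * (-0.9962, -0.0872) = (-4.0994 + -3.1878, 8.7912 + -0.2789) = (-7.2872, 8.5123)
link 2: phi[2] = 115 + 70 + 115 = 300 deg
  cos(300 deg) = 0.5000, sin(300 deg) = -0.8660
  joint[3] = (-7.2872, 8.5123) + 4.2 * (0.5000, -0.8660) = (-7.2872 + 2.1000, 8.5123 + -3.6373) = (-5.1872, 4.8750)
End effector: (-5.1872, 4.8750)

Answer: -5.1872 4.8750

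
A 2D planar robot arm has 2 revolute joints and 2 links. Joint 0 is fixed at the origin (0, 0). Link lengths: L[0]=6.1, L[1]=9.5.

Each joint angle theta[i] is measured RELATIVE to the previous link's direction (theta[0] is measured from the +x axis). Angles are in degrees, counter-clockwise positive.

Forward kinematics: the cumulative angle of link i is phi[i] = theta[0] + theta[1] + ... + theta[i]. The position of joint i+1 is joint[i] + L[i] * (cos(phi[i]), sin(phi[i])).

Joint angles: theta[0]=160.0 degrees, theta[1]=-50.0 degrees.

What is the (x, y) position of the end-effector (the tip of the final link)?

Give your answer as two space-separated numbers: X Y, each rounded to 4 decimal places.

Answer: -8.9813 11.0134

Derivation:
joint[0] = (0.0000, 0.0000)  (base)
link 0: phi[0] = 160 = 160 deg
  cos(160 deg) = -0.9397, sin(160 deg) = 0.3420
  joint[1] = (0.0000, 0.0000) + 6.1 * (-0.9397, 0.3420) = (0.0000 + -5.7321, 0.0000 + 2.0863) = (-5.7321, 2.0863)
link 1: phi[1] = 160 + -50 = 110 deg
  cos(110 deg) = -0.3420, sin(110 deg) = 0.9397
  joint[2] = (-5.7321, 2.0863) + 9.5 * (-0.3420, 0.9397) = (-5.7321 + -3.2492, 2.0863 + 8.9271) = (-8.9813, 11.0134)
End effector: (-8.9813, 11.0134)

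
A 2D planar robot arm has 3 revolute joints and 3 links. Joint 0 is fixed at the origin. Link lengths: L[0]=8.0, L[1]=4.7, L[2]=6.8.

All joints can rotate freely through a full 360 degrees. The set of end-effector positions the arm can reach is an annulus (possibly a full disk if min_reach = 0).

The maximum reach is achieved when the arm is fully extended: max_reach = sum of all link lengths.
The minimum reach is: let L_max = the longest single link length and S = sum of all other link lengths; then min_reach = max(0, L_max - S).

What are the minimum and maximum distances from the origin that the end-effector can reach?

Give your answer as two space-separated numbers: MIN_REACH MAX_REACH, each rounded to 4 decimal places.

Answer: 0.0000 19.5000

Derivation:
Link lengths: [8.0, 4.7, 6.8]
max_reach = 8 + 4.7 + 6.8 = 19.5
L_max = max([8.0, 4.7, 6.8]) = 8
S (sum of others) = 19.5 - 8 = 11.5
min_reach = max(0, 8 - 11.5) = max(0, -3.5) = 0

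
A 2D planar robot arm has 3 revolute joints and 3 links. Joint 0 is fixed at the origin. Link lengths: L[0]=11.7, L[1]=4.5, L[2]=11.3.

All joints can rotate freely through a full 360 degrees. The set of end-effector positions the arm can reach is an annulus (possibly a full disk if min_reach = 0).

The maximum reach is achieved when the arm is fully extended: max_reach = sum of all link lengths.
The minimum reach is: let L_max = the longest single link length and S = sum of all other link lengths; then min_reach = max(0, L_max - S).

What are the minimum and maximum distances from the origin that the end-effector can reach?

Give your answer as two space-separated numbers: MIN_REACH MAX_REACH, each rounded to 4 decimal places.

Answer: 0.0000 27.5000

Derivation:
Link lengths: [11.7, 4.5, 11.3]
max_reach = 11.7 + 4.5 + 11.3 = 27.5
L_max = max([11.7, 4.5, 11.3]) = 11.7
S (sum of others) = 27.5 - 11.7 = 15.8
min_reach = max(0, 11.7 - 15.8) = max(0, -4.1) = 0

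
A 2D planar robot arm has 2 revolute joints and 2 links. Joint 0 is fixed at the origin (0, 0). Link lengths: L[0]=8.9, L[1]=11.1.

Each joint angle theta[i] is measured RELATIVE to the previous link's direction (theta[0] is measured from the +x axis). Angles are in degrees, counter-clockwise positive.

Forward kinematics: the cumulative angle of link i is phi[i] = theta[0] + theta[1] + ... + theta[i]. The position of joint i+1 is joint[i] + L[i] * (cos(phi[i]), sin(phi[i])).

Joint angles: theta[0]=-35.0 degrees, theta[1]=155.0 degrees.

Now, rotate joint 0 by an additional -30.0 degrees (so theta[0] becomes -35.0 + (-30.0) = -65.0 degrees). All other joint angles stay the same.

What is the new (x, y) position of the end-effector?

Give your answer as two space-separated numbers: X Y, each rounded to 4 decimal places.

Answer: 3.7613 3.0339

Derivation:
joint[0] = (0.0000, 0.0000)  (base)
link 0: phi[0] = -65 = -65 deg
  cos(-65 deg) = 0.4226, sin(-65 deg) = -0.9063
  joint[1] = (0.0000, 0.0000) + 8.9 * (0.4226, -0.9063) = (0.0000 + 3.7613, 0.0000 + -8.0661) = (3.7613, -8.0661)
link 1: phi[1] = -65 + 155 = 90 deg
  cos(90 deg) = 0.0000, sin(90 deg) = 1.0000
  joint[2] = (3.7613, -8.0661) + 11.1 * (0.0000, 1.0000) = (3.7613 + 0.0000, -8.0661 + 11.1000) = (3.7613, 3.0339)
End effector: (3.7613, 3.0339)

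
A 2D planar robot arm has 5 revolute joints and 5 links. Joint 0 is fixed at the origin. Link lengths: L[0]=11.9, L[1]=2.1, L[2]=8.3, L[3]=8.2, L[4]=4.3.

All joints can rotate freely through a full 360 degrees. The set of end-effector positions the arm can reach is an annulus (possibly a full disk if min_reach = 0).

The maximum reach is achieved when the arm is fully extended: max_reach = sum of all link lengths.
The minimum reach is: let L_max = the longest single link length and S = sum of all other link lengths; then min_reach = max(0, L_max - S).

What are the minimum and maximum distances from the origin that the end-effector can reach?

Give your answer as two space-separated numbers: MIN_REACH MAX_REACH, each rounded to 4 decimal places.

Link lengths: [11.9, 2.1, 8.3, 8.2, 4.3]
max_reach = 11.9 + 2.1 + 8.3 + 8.2 + 4.3 = 34.8
L_max = max([11.9, 2.1, 8.3, 8.2, 4.3]) = 11.9
S (sum of others) = 34.8 - 11.9 = 22.9
min_reach = max(0, 11.9 - 22.9) = max(0, -11) = 0

Answer: 0.0000 34.8000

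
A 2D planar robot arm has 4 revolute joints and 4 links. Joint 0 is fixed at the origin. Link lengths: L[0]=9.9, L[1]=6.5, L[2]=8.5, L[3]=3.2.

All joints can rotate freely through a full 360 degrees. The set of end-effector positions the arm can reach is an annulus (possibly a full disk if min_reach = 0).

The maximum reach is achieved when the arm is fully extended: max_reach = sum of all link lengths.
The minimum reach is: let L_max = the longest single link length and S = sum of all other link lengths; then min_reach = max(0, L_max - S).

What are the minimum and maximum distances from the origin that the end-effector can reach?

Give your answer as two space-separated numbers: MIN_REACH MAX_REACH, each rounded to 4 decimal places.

Link lengths: [9.9, 6.5, 8.5, 3.2]
max_reach = 9.9 + 6.5 + 8.5 + 3.2 = 28.1
L_max = max([9.9, 6.5, 8.5, 3.2]) = 9.9
S (sum of others) = 28.1 - 9.9 = 18.2
min_reach = max(0, 9.9 - 18.2) = max(0, -8.3) = 0

Answer: 0.0000 28.1000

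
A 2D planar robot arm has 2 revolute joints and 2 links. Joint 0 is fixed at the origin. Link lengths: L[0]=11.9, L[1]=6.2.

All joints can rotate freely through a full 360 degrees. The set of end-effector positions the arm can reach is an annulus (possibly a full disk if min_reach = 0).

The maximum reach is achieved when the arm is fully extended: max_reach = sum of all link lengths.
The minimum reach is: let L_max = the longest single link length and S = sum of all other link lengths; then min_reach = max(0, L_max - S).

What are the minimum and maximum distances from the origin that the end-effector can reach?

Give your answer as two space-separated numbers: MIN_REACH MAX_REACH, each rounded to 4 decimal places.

Answer: 5.7000 18.1000

Derivation:
Link lengths: [11.9, 6.2]
max_reach = 11.9 + 6.2 = 18.1
L_max = max([11.9, 6.2]) = 11.9
S (sum of others) = 18.1 - 11.9 = 6.2
min_reach = max(0, 11.9 - 6.2) = max(0, 5.7) = 5.7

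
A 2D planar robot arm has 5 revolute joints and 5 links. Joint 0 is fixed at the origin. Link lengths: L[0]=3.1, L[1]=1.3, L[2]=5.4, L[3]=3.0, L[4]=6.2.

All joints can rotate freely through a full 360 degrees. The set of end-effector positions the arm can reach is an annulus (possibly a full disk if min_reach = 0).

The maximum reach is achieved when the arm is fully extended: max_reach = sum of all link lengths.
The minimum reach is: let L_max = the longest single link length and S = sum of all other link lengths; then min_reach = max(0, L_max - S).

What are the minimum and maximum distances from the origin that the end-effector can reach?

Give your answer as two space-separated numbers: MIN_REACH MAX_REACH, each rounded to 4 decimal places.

Link lengths: [3.1, 1.3, 5.4, 3.0, 6.2]
max_reach = 3.1 + 1.3 + 5.4 + 3 + 6.2 = 19
L_max = max([3.1, 1.3, 5.4, 3.0, 6.2]) = 6.2
S (sum of others) = 19 - 6.2 = 12.8
min_reach = max(0, 6.2 - 12.8) = max(0, -6.6) = 0

Answer: 0.0000 19.0000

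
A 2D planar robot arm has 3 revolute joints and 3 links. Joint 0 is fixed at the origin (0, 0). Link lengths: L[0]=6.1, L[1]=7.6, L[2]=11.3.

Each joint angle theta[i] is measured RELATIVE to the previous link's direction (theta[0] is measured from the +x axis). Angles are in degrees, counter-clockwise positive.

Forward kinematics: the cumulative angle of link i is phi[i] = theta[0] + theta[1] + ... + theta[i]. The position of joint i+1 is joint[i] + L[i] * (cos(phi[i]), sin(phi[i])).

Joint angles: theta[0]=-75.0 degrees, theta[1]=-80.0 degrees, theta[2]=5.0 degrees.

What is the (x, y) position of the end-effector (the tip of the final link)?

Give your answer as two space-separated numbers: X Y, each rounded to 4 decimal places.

Answer: -15.0952 -14.7540

Derivation:
joint[0] = (0.0000, 0.0000)  (base)
link 0: phi[0] = -75 = -75 deg
  cos(-75 deg) = 0.2588, sin(-75 deg) = -0.9659
  joint[1] = (0.0000, 0.0000) + 6.1 * (0.2588, -0.9659) = (0.0000 + 1.5788, 0.0000 + -5.8921) = (1.5788, -5.8921)
link 1: phi[1] = -75 + -80 = -155 deg
  cos(-155 deg) = -0.9063, sin(-155 deg) = -0.4226
  joint[2] = (1.5788, -5.8921) + 7.6 * (-0.9063, -0.4226) = (1.5788 + -6.8879, -5.8921 + -3.2119) = (-5.3091, -9.1040)
link 2: phi[2] = -75 + -80 + 5 = -150 deg
  cos(-150 deg) = -0.8660, sin(-150 deg) = -0.5000
  joint[3] = (-5.3091, -9.1040) + 11.3 * (-0.8660, -0.5000) = (-5.3091 + -9.7861, -9.1040 + -5.6500) = (-15.0952, -14.7540)
End effector: (-15.0952, -14.7540)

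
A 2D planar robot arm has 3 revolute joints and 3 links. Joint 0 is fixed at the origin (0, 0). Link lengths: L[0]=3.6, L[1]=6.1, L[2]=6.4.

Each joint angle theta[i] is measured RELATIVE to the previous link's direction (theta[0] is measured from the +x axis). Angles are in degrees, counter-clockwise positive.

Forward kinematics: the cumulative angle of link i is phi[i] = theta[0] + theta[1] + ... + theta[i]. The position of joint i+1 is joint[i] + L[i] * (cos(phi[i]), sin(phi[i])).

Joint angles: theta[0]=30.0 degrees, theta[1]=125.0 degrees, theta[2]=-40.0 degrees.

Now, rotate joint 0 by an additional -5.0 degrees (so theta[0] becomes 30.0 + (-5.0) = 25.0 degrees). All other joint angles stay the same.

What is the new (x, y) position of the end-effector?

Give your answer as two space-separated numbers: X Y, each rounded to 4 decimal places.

Answer: -4.2090 10.5855

Derivation:
joint[0] = (0.0000, 0.0000)  (base)
link 0: phi[0] = 25 = 25 deg
  cos(25 deg) = 0.9063, sin(25 deg) = 0.4226
  joint[1] = (0.0000, 0.0000) + 3.6 * (0.9063, 0.4226) = (0.0000 + 3.2627, 0.0000 + 1.5214) = (3.2627, 1.5214)
link 1: phi[1] = 25 + 125 = 150 deg
  cos(150 deg) = -0.8660, sin(150 deg) = 0.5000
  joint[2] = (3.2627, 1.5214) + 6.1 * (-0.8660, 0.5000) = (3.2627 + -5.2828, 1.5214 + 3.0500) = (-2.0200, 4.5714)
link 2: phi[2] = 25 + 125 + -40 = 110 deg
  cos(110 deg) = -0.3420, sin(110 deg) = 0.9397
  joint[3] = (-2.0200, 4.5714) + 6.4 * (-0.3420, 0.9397) = (-2.0200 + -2.1889, 4.5714 + 6.0140) = (-4.2090, 10.5855)
End effector: (-4.2090, 10.5855)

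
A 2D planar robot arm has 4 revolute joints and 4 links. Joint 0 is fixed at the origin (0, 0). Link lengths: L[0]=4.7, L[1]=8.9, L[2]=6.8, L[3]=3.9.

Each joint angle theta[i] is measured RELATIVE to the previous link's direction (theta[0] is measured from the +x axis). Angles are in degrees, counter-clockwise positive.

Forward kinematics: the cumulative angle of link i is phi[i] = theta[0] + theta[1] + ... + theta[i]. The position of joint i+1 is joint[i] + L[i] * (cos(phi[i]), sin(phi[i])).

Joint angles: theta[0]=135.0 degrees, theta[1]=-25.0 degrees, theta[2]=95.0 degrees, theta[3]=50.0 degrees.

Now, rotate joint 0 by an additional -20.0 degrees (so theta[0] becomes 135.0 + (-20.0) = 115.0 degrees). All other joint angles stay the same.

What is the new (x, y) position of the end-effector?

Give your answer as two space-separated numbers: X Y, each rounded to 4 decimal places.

Answer: -10.9974 9.3723

Derivation:
joint[0] = (0.0000, 0.0000)  (base)
link 0: phi[0] = 115 = 115 deg
  cos(115 deg) = -0.4226, sin(115 deg) = 0.9063
  joint[1] = (0.0000, 0.0000) + 4.7 * (-0.4226, 0.9063) = (0.0000 + -1.9863, 0.0000 + 4.2596) = (-1.9863, 4.2596)
link 1: phi[1] = 115 + -25 = 90 deg
  cos(90 deg) = 0.0000, sin(90 deg) = 1.0000
  joint[2] = (-1.9863, 4.2596) + 8.9 * (0.0000, 1.0000) = (-1.9863 + 0.0000, 4.2596 + 8.9000) = (-1.9863, 13.1596)
link 2: phi[2] = 115 + -25 + 95 = 185 deg
  cos(185 deg) = -0.9962, sin(185 deg) = -0.0872
  joint[3] = (-1.9863, 13.1596) + 6.8 * (-0.9962, -0.0872) = (-1.9863 + -6.7741, 13.1596 + -0.5927) = (-8.7604, 12.5670)
link 3: phi[3] = 115 + -25 + 95 + 50 = 235 deg
  cos(235 deg) = -0.5736, sin(235 deg) = -0.8192
  joint[4] = (-8.7604, 12.5670) + 3.9 * (-0.5736, -0.8192) = (-8.7604 + -2.2369, 12.5670 + -3.1947) = (-10.9974, 9.3723)
End effector: (-10.9974, 9.3723)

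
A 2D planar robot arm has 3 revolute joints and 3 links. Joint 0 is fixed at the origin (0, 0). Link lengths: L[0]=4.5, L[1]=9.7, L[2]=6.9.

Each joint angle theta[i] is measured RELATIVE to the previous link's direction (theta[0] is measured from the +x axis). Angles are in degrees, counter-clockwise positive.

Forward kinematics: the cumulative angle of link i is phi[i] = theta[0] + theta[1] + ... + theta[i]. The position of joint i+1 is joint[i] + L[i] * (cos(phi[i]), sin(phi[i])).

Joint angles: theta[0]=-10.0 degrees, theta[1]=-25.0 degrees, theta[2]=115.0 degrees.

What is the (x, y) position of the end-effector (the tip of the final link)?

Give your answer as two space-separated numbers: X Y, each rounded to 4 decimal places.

joint[0] = (0.0000, 0.0000)  (base)
link 0: phi[0] = -10 = -10 deg
  cos(-10 deg) = 0.9848, sin(-10 deg) = -0.1736
  joint[1] = (0.0000, 0.0000) + 4.5 * (0.9848, -0.1736) = (0.0000 + 4.4316, 0.0000 + -0.7814) = (4.4316, -0.7814)
link 1: phi[1] = -10 + -25 = -35 deg
  cos(-35 deg) = 0.8192, sin(-35 deg) = -0.5736
  joint[2] = (4.4316, -0.7814) + 9.7 * (0.8192, -0.5736) = (4.4316 + 7.9458, -0.7814 + -5.5637) = (12.3774, -6.3451)
link 2: phi[2] = -10 + -25 + 115 = 80 deg
  cos(80 deg) = 0.1736, sin(80 deg) = 0.9848
  joint[3] = (12.3774, -6.3451) + 6.9 * (0.1736, 0.9848) = (12.3774 + 1.1982, -6.3451 + 6.7952) = (13.5756, 0.4501)
End effector: (13.5756, 0.4501)

Answer: 13.5756 0.4501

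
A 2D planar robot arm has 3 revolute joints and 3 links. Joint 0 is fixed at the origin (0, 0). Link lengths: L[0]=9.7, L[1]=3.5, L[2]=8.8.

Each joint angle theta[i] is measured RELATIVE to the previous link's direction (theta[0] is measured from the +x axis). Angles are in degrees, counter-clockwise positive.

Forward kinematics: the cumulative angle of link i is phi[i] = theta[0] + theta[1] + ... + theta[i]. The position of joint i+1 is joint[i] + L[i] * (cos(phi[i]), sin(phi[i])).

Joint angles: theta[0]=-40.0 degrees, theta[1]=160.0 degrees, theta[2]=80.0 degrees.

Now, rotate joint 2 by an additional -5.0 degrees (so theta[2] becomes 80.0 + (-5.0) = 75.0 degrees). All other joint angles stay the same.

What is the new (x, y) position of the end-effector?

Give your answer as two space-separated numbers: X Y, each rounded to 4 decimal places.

joint[0] = (0.0000, 0.0000)  (base)
link 0: phi[0] = -40 = -40 deg
  cos(-40 deg) = 0.7660, sin(-40 deg) = -0.6428
  joint[1] = (0.0000, 0.0000) + 9.7 * (0.7660, -0.6428) = (0.0000 + 7.4306, 0.0000 + -6.2350) = (7.4306, -6.2350)
link 1: phi[1] = -40 + 160 = 120 deg
  cos(120 deg) = -0.5000, sin(120 deg) = 0.8660
  joint[2] = (7.4306, -6.2350) + 3.5 * (-0.5000, 0.8660) = (7.4306 + -1.7500, -6.2350 + 3.0311) = (5.6806, -3.2040)
link 2: phi[2] = -40 + 160 + 75 = 195 deg
  cos(195 deg) = -0.9659, sin(195 deg) = -0.2588
  joint[3] = (5.6806, -3.2040) + 8.8 * (-0.9659, -0.2588) = (5.6806 + -8.5001, -3.2040 + -2.2776) = (-2.8195, -5.4816)
End effector: (-2.8195, -5.4816)

Answer: -2.8195 -5.4816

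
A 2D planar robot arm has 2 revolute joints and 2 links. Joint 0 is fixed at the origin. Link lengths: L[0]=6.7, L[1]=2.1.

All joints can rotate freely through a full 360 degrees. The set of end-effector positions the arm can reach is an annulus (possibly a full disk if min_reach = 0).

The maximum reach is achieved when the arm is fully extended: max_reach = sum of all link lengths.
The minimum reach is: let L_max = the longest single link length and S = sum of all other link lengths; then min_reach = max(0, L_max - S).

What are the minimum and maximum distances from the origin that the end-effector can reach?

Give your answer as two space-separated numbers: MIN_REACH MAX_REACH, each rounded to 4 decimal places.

Answer: 4.6000 8.8000

Derivation:
Link lengths: [6.7, 2.1]
max_reach = 6.7 + 2.1 = 8.8
L_max = max([6.7, 2.1]) = 6.7
S (sum of others) = 8.8 - 6.7 = 2.1
min_reach = max(0, 6.7 - 2.1) = max(0, 4.6) = 4.6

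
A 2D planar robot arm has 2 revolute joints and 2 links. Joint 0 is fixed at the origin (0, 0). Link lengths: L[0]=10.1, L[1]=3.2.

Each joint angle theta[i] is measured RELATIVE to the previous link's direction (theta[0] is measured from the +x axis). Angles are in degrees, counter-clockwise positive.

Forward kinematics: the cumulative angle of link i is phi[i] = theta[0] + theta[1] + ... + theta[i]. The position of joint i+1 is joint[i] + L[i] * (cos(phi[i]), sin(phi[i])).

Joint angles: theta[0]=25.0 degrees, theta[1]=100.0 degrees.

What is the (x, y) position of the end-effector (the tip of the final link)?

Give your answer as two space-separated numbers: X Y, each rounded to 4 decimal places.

Answer: 7.3183 6.8897

Derivation:
joint[0] = (0.0000, 0.0000)  (base)
link 0: phi[0] = 25 = 25 deg
  cos(25 deg) = 0.9063, sin(25 deg) = 0.4226
  joint[1] = (0.0000, 0.0000) + 10.1 * (0.9063, 0.4226) = (0.0000 + 9.1537, 0.0000 + 4.2684) = (9.1537, 4.2684)
link 1: phi[1] = 25 + 100 = 125 deg
  cos(125 deg) = -0.5736, sin(125 deg) = 0.8192
  joint[2] = (9.1537, 4.2684) + 3.2 * (-0.5736, 0.8192) = (9.1537 + -1.8354, 4.2684 + 2.6213) = (7.3183, 6.8897)
End effector: (7.3183, 6.8897)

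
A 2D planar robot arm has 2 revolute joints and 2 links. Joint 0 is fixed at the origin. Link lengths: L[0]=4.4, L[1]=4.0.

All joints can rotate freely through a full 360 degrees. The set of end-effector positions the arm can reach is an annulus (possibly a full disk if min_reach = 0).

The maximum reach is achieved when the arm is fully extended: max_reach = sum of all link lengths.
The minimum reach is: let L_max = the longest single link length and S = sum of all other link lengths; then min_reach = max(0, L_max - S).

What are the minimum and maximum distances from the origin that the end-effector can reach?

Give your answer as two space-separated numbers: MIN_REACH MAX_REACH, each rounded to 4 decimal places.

Answer: 0.4000 8.4000

Derivation:
Link lengths: [4.4, 4.0]
max_reach = 4.4 + 4 = 8.4
L_max = max([4.4, 4.0]) = 4.4
S (sum of others) = 8.4 - 4.4 = 4
min_reach = max(0, 4.4 - 4) = max(0, 0.4) = 0.4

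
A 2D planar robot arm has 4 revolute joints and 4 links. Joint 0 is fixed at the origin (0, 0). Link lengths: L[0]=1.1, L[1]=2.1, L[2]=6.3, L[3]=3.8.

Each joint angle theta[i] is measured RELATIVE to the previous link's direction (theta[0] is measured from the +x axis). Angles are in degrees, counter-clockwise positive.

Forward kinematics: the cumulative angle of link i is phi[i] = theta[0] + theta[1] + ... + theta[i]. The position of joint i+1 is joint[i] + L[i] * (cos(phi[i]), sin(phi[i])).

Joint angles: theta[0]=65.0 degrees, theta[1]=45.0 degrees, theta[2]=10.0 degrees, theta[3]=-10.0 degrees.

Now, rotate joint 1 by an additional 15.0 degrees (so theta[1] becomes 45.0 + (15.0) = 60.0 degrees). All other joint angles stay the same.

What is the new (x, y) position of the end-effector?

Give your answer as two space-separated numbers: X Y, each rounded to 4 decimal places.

joint[0] = (0.0000, 0.0000)  (base)
link 0: phi[0] = 65 = 65 deg
  cos(65 deg) = 0.4226, sin(65 deg) = 0.9063
  joint[1] = (0.0000, 0.0000) + 1.1 * (0.4226, 0.9063) = (0.0000 + 0.4649, 0.0000 + 0.9969) = (0.4649, 0.9969)
link 1: phi[1] = 65 + 60 = 125 deg
  cos(125 deg) = -0.5736, sin(125 deg) = 0.8192
  joint[2] = (0.4649, 0.9969) + 2.1 * (-0.5736, 0.8192) = (0.4649 + -1.2045, 0.9969 + 1.7202) = (-0.7396, 2.7172)
link 2: phi[2] = 65 + 60 + 10 = 135 deg
  cos(135 deg) = -0.7071, sin(135 deg) = 0.7071
  joint[3] = (-0.7396, 2.7172) + 6.3 * (-0.7071, 0.7071) = (-0.7396 + -4.4548, 2.7172 + 4.4548) = (-5.1944, 7.1719)
link 3: phi[3] = 65 + 60 + 10 + -10 = 125 deg
  cos(125 deg) = -0.5736, sin(125 deg) = 0.8192
  joint[4] = (-5.1944, 7.1719) + 3.8 * (-0.5736, 0.8192) = (-5.1944 + -2.1796, 7.1719 + 3.1128) = (-7.3740, 10.2847)
End effector: (-7.3740, 10.2847)

Answer: -7.3740 10.2847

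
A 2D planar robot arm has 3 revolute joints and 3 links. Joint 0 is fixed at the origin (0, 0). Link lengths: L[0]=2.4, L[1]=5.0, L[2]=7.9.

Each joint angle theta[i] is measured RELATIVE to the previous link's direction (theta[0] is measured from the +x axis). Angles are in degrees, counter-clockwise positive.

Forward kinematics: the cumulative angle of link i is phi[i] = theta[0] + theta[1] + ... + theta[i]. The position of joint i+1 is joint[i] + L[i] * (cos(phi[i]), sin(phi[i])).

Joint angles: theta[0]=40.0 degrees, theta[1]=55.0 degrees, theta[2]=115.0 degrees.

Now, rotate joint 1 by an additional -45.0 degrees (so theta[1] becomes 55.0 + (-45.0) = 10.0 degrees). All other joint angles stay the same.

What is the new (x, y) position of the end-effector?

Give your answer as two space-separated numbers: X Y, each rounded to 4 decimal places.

Answer: -2.5784 7.4176

Derivation:
joint[0] = (0.0000, 0.0000)  (base)
link 0: phi[0] = 40 = 40 deg
  cos(40 deg) = 0.7660, sin(40 deg) = 0.6428
  joint[1] = (0.0000, 0.0000) + 2.4 * (0.7660, 0.6428) = (0.0000 + 1.8385, 0.0000 + 1.5427) = (1.8385, 1.5427)
link 1: phi[1] = 40 + 10 = 50 deg
  cos(50 deg) = 0.6428, sin(50 deg) = 0.7660
  joint[2] = (1.8385, 1.5427) + 5 * (0.6428, 0.7660) = (1.8385 + 3.2139, 1.5427 + 3.8302) = (5.0524, 5.3729)
link 2: phi[2] = 40 + 10 + 115 = 165 deg
  cos(165 deg) = -0.9659, sin(165 deg) = 0.2588
  joint[3] = (5.0524, 5.3729) + 7.9 * (-0.9659, 0.2588) = (5.0524 + -7.6308, 5.3729 + 2.0447) = (-2.5784, 7.4176)
End effector: (-2.5784, 7.4176)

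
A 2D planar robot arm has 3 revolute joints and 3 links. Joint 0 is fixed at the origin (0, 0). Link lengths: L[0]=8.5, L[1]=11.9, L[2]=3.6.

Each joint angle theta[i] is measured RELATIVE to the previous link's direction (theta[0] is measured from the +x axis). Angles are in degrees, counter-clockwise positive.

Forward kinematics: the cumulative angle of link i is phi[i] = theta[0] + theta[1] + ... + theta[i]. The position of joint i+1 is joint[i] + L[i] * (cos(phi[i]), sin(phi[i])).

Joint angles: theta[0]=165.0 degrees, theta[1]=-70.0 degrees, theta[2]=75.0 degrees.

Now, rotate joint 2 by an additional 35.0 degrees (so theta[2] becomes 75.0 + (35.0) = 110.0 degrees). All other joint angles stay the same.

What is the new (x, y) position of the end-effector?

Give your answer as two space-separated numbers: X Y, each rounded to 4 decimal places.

Answer: -12.5102 12.5333

Derivation:
joint[0] = (0.0000, 0.0000)  (base)
link 0: phi[0] = 165 = 165 deg
  cos(165 deg) = -0.9659, sin(165 deg) = 0.2588
  joint[1] = (0.0000, 0.0000) + 8.5 * (-0.9659, 0.2588) = (0.0000 + -8.2104, 0.0000 + 2.2000) = (-8.2104, 2.2000)
link 1: phi[1] = 165 + -70 = 95 deg
  cos(95 deg) = -0.0872, sin(95 deg) = 0.9962
  joint[2] = (-8.2104, 2.2000) + 11.9 * (-0.0872, 0.9962) = (-8.2104 + -1.0372, 2.2000 + 11.8547) = (-9.2475, 14.0547)
link 2: phi[2] = 165 + -70 + 110 = 205 deg
  cos(205 deg) = -0.9063, sin(205 deg) = -0.4226
  joint[3] = (-9.2475, 14.0547) + 3.6 * (-0.9063, -0.4226) = (-9.2475 + -3.2627, 14.0547 + -1.5214) = (-12.5102, 12.5333)
End effector: (-12.5102, 12.5333)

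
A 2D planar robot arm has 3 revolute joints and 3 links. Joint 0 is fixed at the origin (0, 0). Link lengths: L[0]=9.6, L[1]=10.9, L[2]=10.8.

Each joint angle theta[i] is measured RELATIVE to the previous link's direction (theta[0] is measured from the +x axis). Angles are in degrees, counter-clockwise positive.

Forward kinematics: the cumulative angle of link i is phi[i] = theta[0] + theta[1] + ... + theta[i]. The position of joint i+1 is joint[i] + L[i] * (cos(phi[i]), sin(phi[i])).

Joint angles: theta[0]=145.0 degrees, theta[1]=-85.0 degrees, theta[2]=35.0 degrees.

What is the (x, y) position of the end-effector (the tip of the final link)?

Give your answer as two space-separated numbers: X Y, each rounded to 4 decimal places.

Answer: -3.3551 25.7049

Derivation:
joint[0] = (0.0000, 0.0000)  (base)
link 0: phi[0] = 145 = 145 deg
  cos(145 deg) = -0.8192, sin(145 deg) = 0.5736
  joint[1] = (0.0000, 0.0000) + 9.6 * (-0.8192, 0.5736) = (0.0000 + -7.8639, 0.0000 + 5.5063) = (-7.8639, 5.5063)
link 1: phi[1] = 145 + -85 = 60 deg
  cos(60 deg) = 0.5000, sin(60 deg) = 0.8660
  joint[2] = (-7.8639, 5.5063) + 10.9 * (0.5000, 0.8660) = (-7.8639 + 5.4500, 5.5063 + 9.4397) = (-2.4139, 14.9460)
link 2: phi[2] = 145 + -85 + 35 = 95 deg
  cos(95 deg) = -0.0872, sin(95 deg) = 0.9962
  joint[3] = (-2.4139, 14.9460) + 10.8 * (-0.0872, 0.9962) = (-2.4139 + -0.9413, 14.9460 + 10.7589) = (-3.3551, 25.7049)
End effector: (-3.3551, 25.7049)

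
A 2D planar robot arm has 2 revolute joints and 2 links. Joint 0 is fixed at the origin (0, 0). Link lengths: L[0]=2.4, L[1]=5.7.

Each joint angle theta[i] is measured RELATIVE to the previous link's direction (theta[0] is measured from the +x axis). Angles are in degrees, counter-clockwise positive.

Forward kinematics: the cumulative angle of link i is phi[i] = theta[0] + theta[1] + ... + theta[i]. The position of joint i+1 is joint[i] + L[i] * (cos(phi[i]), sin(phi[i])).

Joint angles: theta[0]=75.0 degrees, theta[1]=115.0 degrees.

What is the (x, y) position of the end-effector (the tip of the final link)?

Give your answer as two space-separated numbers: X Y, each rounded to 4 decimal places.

Answer: -4.9922 1.3284

Derivation:
joint[0] = (0.0000, 0.0000)  (base)
link 0: phi[0] = 75 = 75 deg
  cos(75 deg) = 0.2588, sin(75 deg) = 0.9659
  joint[1] = (0.0000, 0.0000) + 2.4 * (0.2588, 0.9659) = (0.0000 + 0.6212, 0.0000 + 2.3182) = (0.6212, 2.3182)
link 1: phi[1] = 75 + 115 = 190 deg
  cos(190 deg) = -0.9848, sin(190 deg) = -0.1736
  joint[2] = (0.6212, 2.3182) + 5.7 * (-0.9848, -0.1736) = (0.6212 + -5.6134, 2.3182 + -0.9898) = (-4.9922, 1.3284)
End effector: (-4.9922, 1.3284)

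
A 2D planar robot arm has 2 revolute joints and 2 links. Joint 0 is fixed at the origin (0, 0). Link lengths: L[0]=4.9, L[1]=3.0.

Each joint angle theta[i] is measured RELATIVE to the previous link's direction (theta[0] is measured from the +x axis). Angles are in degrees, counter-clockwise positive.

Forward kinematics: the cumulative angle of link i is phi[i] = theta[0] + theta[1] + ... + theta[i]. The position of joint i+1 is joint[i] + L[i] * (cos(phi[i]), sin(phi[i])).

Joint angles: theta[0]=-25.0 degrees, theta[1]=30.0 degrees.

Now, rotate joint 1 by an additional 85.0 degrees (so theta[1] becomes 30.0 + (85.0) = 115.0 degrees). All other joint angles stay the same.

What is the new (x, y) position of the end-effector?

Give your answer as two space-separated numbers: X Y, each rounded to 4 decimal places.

Answer: 4.4409 0.9292

Derivation:
joint[0] = (0.0000, 0.0000)  (base)
link 0: phi[0] = -25 = -25 deg
  cos(-25 deg) = 0.9063, sin(-25 deg) = -0.4226
  joint[1] = (0.0000, 0.0000) + 4.9 * (0.9063, -0.4226) = (0.0000 + 4.4409, 0.0000 + -2.0708) = (4.4409, -2.0708)
link 1: phi[1] = -25 + 115 = 90 deg
  cos(90 deg) = 0.0000, sin(90 deg) = 1.0000
  joint[2] = (4.4409, -2.0708) + 3 * (0.0000, 1.0000) = (4.4409 + 0.0000, -2.0708 + 3.0000) = (4.4409, 0.9292)
End effector: (4.4409, 0.9292)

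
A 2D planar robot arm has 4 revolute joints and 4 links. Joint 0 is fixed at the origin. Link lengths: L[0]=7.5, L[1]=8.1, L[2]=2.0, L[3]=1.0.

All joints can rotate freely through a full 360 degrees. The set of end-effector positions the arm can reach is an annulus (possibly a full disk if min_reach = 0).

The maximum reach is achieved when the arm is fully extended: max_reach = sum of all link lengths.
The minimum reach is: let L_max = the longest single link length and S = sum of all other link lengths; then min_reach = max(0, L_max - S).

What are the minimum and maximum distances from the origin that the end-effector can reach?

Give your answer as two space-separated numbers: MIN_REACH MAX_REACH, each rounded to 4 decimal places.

Answer: 0.0000 18.6000

Derivation:
Link lengths: [7.5, 8.1, 2.0, 1.0]
max_reach = 7.5 + 8.1 + 2 + 1 = 18.6
L_max = max([7.5, 8.1, 2.0, 1.0]) = 8.1
S (sum of others) = 18.6 - 8.1 = 10.5
min_reach = max(0, 8.1 - 10.5) = max(0, -2.4) = 0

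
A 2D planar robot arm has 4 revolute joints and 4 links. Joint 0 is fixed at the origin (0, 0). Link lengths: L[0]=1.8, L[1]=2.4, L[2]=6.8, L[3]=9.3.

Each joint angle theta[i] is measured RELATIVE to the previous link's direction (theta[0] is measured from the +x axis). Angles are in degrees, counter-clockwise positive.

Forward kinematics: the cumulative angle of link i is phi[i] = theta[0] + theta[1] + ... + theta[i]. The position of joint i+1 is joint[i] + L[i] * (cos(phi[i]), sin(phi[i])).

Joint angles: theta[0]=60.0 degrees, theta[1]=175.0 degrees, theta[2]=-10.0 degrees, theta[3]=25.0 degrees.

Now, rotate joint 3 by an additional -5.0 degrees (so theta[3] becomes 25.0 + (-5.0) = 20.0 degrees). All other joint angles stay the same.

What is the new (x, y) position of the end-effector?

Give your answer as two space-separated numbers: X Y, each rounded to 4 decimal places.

Answer: -9.2153 -13.6441

Derivation:
joint[0] = (0.0000, 0.0000)  (base)
link 0: phi[0] = 60 = 60 deg
  cos(60 deg) = 0.5000, sin(60 deg) = 0.8660
  joint[1] = (0.0000, 0.0000) + 1.8 * (0.5000, 0.8660) = (0.0000 + 0.9000, 0.0000 + 1.5588) = (0.9000, 1.5588)
link 1: phi[1] = 60 + 175 = 235 deg
  cos(235 deg) = -0.5736, sin(235 deg) = -0.8192
  joint[2] = (0.9000, 1.5588) + 2.4 * (-0.5736, -0.8192) = (0.9000 + -1.3766, 1.5588 + -1.9660) = (-0.4766, -0.4071)
link 2: phi[2] = 60 + 175 + -10 = 225 deg
  cos(225 deg) = -0.7071, sin(225 deg) = -0.7071
  joint[3] = (-0.4766, -0.4071) + 6.8 * (-0.7071, -0.7071) = (-0.4766 + -4.8083, -0.4071 + -4.8083) = (-5.2849, -5.2154)
link 3: phi[3] = 60 + 175 + -10 + 20 = 245 deg
  cos(245 deg) = -0.4226, sin(245 deg) = -0.9063
  joint[4] = (-5.2849, -5.2154) + 9.3 * (-0.4226, -0.9063) = (-5.2849 + -3.9303, -5.2154 + -8.4287) = (-9.2153, -13.6441)
End effector: (-9.2153, -13.6441)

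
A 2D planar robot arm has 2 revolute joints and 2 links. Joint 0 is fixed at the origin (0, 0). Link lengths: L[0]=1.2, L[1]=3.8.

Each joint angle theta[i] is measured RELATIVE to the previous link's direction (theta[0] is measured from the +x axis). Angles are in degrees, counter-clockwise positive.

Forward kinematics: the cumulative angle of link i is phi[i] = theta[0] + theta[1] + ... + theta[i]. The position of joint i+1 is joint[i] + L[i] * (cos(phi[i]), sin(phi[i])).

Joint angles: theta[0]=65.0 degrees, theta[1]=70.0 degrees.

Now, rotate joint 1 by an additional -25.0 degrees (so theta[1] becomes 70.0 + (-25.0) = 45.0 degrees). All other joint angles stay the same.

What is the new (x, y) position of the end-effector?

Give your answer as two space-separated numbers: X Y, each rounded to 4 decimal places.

joint[0] = (0.0000, 0.0000)  (base)
link 0: phi[0] = 65 = 65 deg
  cos(65 deg) = 0.4226, sin(65 deg) = 0.9063
  joint[1] = (0.0000, 0.0000) + 1.2 * (0.4226, 0.9063) = (0.0000 + 0.5071, 0.0000 + 1.0876) = (0.5071, 1.0876)
link 1: phi[1] = 65 + 45 = 110 deg
  cos(110 deg) = -0.3420, sin(110 deg) = 0.9397
  joint[2] = (0.5071, 1.0876) + 3.8 * (-0.3420, 0.9397) = (0.5071 + -1.2997, 1.0876 + 3.5708) = (-0.7925, 4.6584)
End effector: (-0.7925, 4.6584)

Answer: -0.7925 4.6584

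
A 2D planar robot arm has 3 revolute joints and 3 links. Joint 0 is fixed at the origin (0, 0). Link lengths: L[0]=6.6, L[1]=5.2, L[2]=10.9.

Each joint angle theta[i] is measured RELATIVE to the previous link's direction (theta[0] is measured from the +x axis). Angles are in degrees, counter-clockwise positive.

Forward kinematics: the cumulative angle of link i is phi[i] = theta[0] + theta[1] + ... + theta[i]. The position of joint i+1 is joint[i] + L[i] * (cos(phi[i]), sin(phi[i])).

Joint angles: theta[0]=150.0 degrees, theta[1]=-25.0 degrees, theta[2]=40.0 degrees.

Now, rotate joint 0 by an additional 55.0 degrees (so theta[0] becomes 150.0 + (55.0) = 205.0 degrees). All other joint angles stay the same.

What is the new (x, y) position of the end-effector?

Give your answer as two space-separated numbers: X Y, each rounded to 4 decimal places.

joint[0] = (0.0000, 0.0000)  (base)
link 0: phi[0] = 205 = 205 deg
  cos(205 deg) = -0.9063, sin(205 deg) = -0.4226
  joint[1] = (0.0000, 0.0000) + 6.6 * (-0.9063, -0.4226) = (0.0000 + -5.9816, 0.0000 + -2.7893) = (-5.9816, -2.7893)
link 1: phi[1] = 205 + -25 = 180 deg
  cos(180 deg) = -1.0000, sin(180 deg) = 0.0000
  joint[2] = (-5.9816, -2.7893) + 5.2 * (-1.0000, 0.0000) = (-5.9816 + -5.2000, -2.7893 + 0.0000) = (-11.1816, -2.7893)
link 2: phi[2] = 205 + -25 + 40 = 220 deg
  cos(220 deg) = -0.7660, sin(220 deg) = -0.6428
  joint[3] = (-11.1816, -2.7893) + 10.9 * (-0.7660, -0.6428) = (-11.1816 + -8.3499, -2.7893 + -7.0064) = (-19.5315, -9.7957)
End effector: (-19.5315, -9.7957)

Answer: -19.5315 -9.7957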